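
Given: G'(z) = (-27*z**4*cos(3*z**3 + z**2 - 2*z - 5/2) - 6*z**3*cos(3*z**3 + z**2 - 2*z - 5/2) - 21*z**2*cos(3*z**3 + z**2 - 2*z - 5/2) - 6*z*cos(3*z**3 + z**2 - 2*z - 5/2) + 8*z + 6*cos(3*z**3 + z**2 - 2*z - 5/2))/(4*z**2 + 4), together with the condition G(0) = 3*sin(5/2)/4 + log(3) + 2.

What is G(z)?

Differentiate the proposed G(z) back; it has to land on the given G'(z).
A general antiderivative is log(3*z**2 + 3) - 3*sin(3*z**3 + z**2 - 2*z - 5/2)/4 + C.
The condition gives C = 3*sin(5/2)/4 + log(3) + 2 - (3*sin(5/2)/4 + log(3)) = 2.
So G(z) = (4*log(3*z**2 + 3) - 3*sin(3*z**3 + z**2 - 2*z - 5/2) + 8)/4.
Check: d/dz[(4*log(3*z**2 + 3) - 3*sin(3*z**3 + z**2 - 2*z - 5/2) + 8)/4] = (-27*z**4*cos(3*z**3 + z**2 - 2*z - 5/2) - 6*z**3*cos(3*z**3 + z**2 - 2*z - 5/2) - 21*z**2*cos(3*z**3 + z**2 - 2*z - 5/2) - 6*z*cos(3*z**3 + z**2 - 2*z - 5/2) + 8*z + 6*cos(3*z**3 + z**2 - 2*z - 5/2))/(4*z**2 + 4) = G'(z).

G(z) = (4*log(3*z**2 + 3) - 3*sin(3*z**3 + z**2 - 2*z - 5/2) + 8)/4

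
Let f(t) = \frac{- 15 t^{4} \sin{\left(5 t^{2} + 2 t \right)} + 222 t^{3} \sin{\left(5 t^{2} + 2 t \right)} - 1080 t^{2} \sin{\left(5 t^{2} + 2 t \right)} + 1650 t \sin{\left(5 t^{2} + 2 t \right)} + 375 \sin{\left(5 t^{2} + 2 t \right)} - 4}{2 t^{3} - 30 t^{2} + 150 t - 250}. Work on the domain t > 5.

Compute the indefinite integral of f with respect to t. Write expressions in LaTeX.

F(t) = \frac{3 \cos{\left(5 t^{2} + 2 t \right)}}{4} + \frac{1}{\left(t - 5\right)^{2}} + C

For F(t) to be correct the identity F'(t) - f(t) = 0 must hold.
Check: d/dt[\frac{3 \cos{\left(5 t^{2} + 2 t \right)}}{4} + \frac{1}{\left(t - 5\right)^{2}}] = \frac{- 15 t^{4} \sin{\left(5 t^{2} + 2 t \right)} + 222 t^{3} \sin{\left(5 t^{2} + 2 t \right)} - 1080 t^{2} \sin{\left(5 t^{2} + 2 t \right)} + 1650 t \sin{\left(5 t^{2} + 2 t \right)} + 375 \sin{\left(5 t^{2} + 2 t \right)} - 4}{2 t^{3} - 30 t^{2} + 150 t - 250} = f(t).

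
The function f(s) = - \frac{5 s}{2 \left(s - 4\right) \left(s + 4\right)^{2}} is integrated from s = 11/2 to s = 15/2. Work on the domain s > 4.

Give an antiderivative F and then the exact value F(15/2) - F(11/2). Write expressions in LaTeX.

Factor the denominator (2 \left(s - 4\right) \left(s + 4\right)^{2}) and decompose: f = \frac{5}{32 \left(s + 4\right)} - \frac{5}{4 \left(s + 4\right)^{2}} - \frac{5}{32 \left(s - 4\right)}; each piece integrates to a log, atan, or power term.
F(s) = \frac{- 5 s \log{\left(s - 4 \right)} + 5 s \log{\left(s + 4 \right)} - 20 \log{\left(s - 4 \right)} + 20 \log{\left(s + 4 \right)} + 40}{32 s + 128} is an antiderivative of f.
Check: d/ds[\frac{- 5 s \log{\left(s - 4 \right)} + 5 s \log{\left(s + 4 \right)} - 20 \log{\left(s - 4 \right)} + 20 \log{\left(s + 4 \right)} + 40}{32 s + 128}] = - \frac{5 s}{2 s^{3} + 8 s^{2} - 32 s - 128}, which equals f(s).
F(15/2) = - \frac{5 \log{\left(\frac{7}{2} \right)}}{32} + \frac{5}{46} + \frac{5 \log{\left(\frac{23}{2} \right)}}{32}; F(11/2) = - \frac{5 \log{\left(\frac{3}{2} \right)}}{32} + \frac{5}{38} + \frac{5 \log{\left(\frac{19}{2} \right)}}{32}.
Integral = F(15/2) - F(11/2) = - \frac{5 \log{\left(\frac{19}{2} \right)}}{32} - \frac{5 \log{\left(\frac{7}{2} \right)}}{32} - \frac{10}{437} + \frac{5 \log{\left(\frac{3}{2} \right)}}{32} + \frac{5 \log{\left(\frac{23}{2} \right)}}{32}.

Antiderivative: F(s) = \frac{- 5 s \log{\left(s - 4 \right)} + 5 s \log{\left(s + 4 \right)} - 20 \log{\left(s - 4 \right)} + 20 \log{\left(s + 4 \right)} + 40}{32 s + 128}; value = - \frac{5 \log{\left(\frac{19}{2} \right)}}{32} - \frac{5 \log{\left(\frac{7}{2} \right)}}{32} - \frac{10}{437} + \frac{5 \log{\left(\frac{3}{2} \right)}}{32} + \frac{5 \log{\left(\frac{23}{2} \right)}}{32}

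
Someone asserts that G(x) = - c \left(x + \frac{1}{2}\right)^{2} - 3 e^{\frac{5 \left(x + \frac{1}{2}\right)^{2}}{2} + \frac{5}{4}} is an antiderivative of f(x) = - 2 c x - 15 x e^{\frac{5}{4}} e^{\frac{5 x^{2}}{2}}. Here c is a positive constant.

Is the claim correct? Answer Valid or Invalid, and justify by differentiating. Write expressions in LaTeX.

Invalid: d/dx[G] - f = - c - 15 x e^{\frac{15}{8}} e^{\frac{5 x}{2}} e^{\frac{5 x^{2}}{2}} + 15 x e^{\frac{5}{4}} e^{\frac{5 x^{2}}{2}} - \frac{15 e^{\frac{15}{8}} e^{\frac{5 x}{2}} e^{\frac{5 x^{2}}{2}}}{2}, which is not 0.

d/dx[G] = - 2 c x - c - 15 x e^{\frac{15}{8}} e^{\frac{5 x}{2}} e^{\frac{5 x^{2}}{2}} - \frac{15 e^{\frac{15}{8}} e^{\frac{5 x}{2}} e^{\frac{5 x^{2}}{2}}}{2}
d/dx[G] - f(x) = - c - 15 x e^{\frac{15}{8}} e^{\frac{5 x}{2}} e^{\frac{5 x^{2}}{2}} + 15 x e^{\frac{5}{4}} e^{\frac{5 x^{2}}{2}} - \frac{15 e^{\frac{15}{8}} e^{\frac{5 x}{2}} e^{\frac{5 x^{2}}{2}}}{2} != 0.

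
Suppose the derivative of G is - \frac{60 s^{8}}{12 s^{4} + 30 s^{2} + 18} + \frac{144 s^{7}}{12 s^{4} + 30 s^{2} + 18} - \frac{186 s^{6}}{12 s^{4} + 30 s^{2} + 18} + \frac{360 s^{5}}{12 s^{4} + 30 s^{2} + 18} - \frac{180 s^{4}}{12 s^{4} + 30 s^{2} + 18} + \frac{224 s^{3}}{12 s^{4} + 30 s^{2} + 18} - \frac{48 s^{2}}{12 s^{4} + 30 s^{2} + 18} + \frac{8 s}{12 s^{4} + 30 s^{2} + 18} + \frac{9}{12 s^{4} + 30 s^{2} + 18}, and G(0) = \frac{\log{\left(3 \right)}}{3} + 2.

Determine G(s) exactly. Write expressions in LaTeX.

G(s) = - s^{5} + 3 s^{4} - s^{3} + \frac{\log{\left(2 s^{2} + 3 \right)}}{3} + \frac{\operatorname{atan}{\left(s \right)}}{2} + 2

The integrand splits into summands that can be handled one at a time.
A general antiderivative is - s^{5} + 3 s^{4} - s^{3} + \frac{\log{\left(2 s^{2} + 3 \right)}}{3} + \frac{\operatorname{atan}{\left(s \right)}}{2} + C.
The condition gives C = \frac{\log{\left(3 \right)}}{3} + 2 - (\frac{\log{\left(3 \right)}}{3}) = 2.
So G(s) = - s^{5} + 3 s^{4} - s^{3} + \frac{\log{\left(2 s^{2} + 3 \right)}}{3} + \frac{\operatorname{atan}{\left(s \right)}}{2} + 2.
Check: d/ds[- s^{5} + 3 s^{4} - s^{3} + \frac{\log{\left(2 s^{2} + 3 \right)}}{3} + \frac{\operatorname{atan}{\left(s \right)}}{2} + 2] = \frac{- 60 s^{8} + 144 s^{7} - 186 s^{6} + 360 s^{5} - 180 s^{4} + 224 s^{3} - 48 s^{2} + 8 s + 9}{12 s^{4} + 30 s^{2} + 18}, which equals G'(s).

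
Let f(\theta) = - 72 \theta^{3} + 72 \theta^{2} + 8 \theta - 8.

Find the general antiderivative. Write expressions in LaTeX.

F(\theta) = - 18 \theta^{4} + 24 \theta^{3} + 4 \theta^{2} - 8 \theta + C

The substitution u = - 3 \theta^{2} + 2 \theta + 1 works: f is exactly (dF/du)*(du/d\theta) for that inner function.
Check: d/d\theta[- 18 \theta^{4} + 24 \theta^{3} + 4 \theta^{2} - 8 \theta] = - 72 \theta^{3} + 72 \theta^{2} + 8 \theta - 8 = f(\theta).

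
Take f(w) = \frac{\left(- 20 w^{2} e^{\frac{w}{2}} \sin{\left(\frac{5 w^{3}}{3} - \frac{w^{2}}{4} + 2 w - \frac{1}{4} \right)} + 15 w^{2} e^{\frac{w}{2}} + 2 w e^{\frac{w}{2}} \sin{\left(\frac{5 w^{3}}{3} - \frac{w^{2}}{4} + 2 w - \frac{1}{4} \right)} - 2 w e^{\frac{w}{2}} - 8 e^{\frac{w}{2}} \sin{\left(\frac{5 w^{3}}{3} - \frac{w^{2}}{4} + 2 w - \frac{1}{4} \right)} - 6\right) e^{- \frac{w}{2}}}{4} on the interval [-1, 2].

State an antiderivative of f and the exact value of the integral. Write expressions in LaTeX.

Check any antiderivative F(w) by computing F'(w) and comparing it with f(w).
F(w) = \frac{\left(5 w^{3} e^{\frac{w}{2}} - w^{2} e^{\frac{w}{2}} + 4 e^{\frac{w}{2}} \cos{\left(\frac{5 w^{3}}{3} - \frac{w^{2}}{4} + 2 w - \frac{1}{4} \right)} + 12\right) e^{- \frac{w}{2}}}{4} is an antiderivative of f.
Check: d/dw[\frac{\left(5 w^{3} e^{\frac{w}{2}} - w^{2} e^{\frac{w}{2}} + 4 e^{\frac{w}{2}} \cos{\left(\frac{5 w^{3}}{3} - \frac{w^{2}}{4} + 2 w - \frac{1}{4} \right)} + 12\right) e^{- \frac{w}{2}}}{4}] = \frac{\left(- 20 w^{2} e^{\frac{w}{2}} \sin{\left(\frac{5 w^{3}}{3} - \frac{w^{2}}{4} + 2 w - \frac{1}{4} \right)} + 15 w^{2} e^{\frac{w}{2}} + 2 w e^{\frac{w}{2}} \sin{\left(\frac{5 w^{3}}{3} - \frac{w^{2}}{4} + 2 w - \frac{1}{4} \right)} - 2 w e^{\frac{w}{2}} - 8 e^{\frac{w}{2}} \sin{\left(\frac{5 w^{3}}{3} - \frac{w^{2}}{4} + 2 w - \frac{1}{4} \right)} - 6\right) e^{- \frac{w}{2}}}{4} = f(w).
F(2) = \cos{\left(\frac{193}{12} \right)} + \frac{3}{e} + 9; F(-1) = - \frac{3}{2} + \cos{\left(\frac{25}{6} \right)} + 3 e^{\frac{1}{2}}.
Integral = F(2) - F(-1) = - 3 e^{\frac{1}{2}} + \cos{\left(\frac{193}{12} \right)} - \cos{\left(\frac{25}{6} \right)} + \frac{3}{e} + \frac{21}{2}.

Antiderivative: F(w) = \frac{\left(5 w^{3} e^{\frac{w}{2}} - w^{2} e^{\frac{w}{2}} + 4 e^{\frac{w}{2}} \cos{\left(\frac{5 w^{3}}{3} - \frac{w^{2}}{4} + 2 w - \frac{1}{4} \right)} + 12\right) e^{- \frac{w}{2}}}{4}; value = - 3 e^{\frac{1}{2}} + \cos{\left(\frac{193}{12} \right)} - \cos{\left(\frac{25}{6} \right)} + \frac{3}{e} + \frac{21}{2}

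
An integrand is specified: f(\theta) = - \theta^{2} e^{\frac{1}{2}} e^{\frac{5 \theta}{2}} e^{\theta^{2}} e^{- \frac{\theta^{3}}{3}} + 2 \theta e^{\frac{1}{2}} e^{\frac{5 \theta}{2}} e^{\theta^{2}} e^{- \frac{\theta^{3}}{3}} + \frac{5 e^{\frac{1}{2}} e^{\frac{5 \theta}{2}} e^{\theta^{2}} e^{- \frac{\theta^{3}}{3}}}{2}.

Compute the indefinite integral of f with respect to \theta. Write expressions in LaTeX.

The substitution u = - \frac{\theta^{3}}{3} + \theta^{2} + \frac{5 \theta}{2} + \frac{1}{2} works: f is exactly (dF/du)*(du/d\theta) for that inner function.
Check: d/d\theta[e^{- \frac{\theta^{3}}{3} + \theta^{2} + \frac{5 \theta}{2} + \frac{1}{2}}] = - \theta^{2} e^{\frac{1}{2}} e^{\frac{5 \theta}{2}} e^{\theta^{2}} e^{- \frac{\theta^{3}}{3}} + 2 \theta e^{\frac{1}{2}} e^{\frac{5 \theta}{2}} e^{\theta^{2}} e^{- \frac{\theta^{3}}{3}} + \frac{5 e^{\frac{1}{2}} e^{\frac{5 \theta}{2}} e^{\theta^{2}} e^{- \frac{\theta^{3}}{3}}}{2} = f(\theta).

F(\theta) = e^{- \frac{\theta^{3}}{3} + \theta^{2} + \frac{5 \theta}{2} + \frac{1}{2}} + C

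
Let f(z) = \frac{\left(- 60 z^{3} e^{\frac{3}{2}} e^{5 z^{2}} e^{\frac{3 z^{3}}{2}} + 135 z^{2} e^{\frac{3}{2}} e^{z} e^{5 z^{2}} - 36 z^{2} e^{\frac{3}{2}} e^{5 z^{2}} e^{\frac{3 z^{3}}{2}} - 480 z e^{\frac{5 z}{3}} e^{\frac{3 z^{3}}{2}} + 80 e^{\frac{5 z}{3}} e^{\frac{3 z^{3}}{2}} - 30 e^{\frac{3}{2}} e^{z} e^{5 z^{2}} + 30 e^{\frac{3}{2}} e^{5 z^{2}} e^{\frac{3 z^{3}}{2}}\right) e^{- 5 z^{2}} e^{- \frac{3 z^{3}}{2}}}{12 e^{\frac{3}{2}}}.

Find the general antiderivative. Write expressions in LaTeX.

F(z) = \frac{\left(- 5 z^{4} e^{\frac{3}{2}} e^{- \frac{5 z}{3}} e^{5 z^{2}} - 4 z^{3} e^{\frac{3}{2}} e^{- \frac{5 z}{3}} e^{5 z^{2}} + 10 z e^{\frac{3}{2}} e^{- \frac{5 z}{3}} e^{5 z^{2}} + 16 - 10 e^{\frac{3}{2}} e^{- \frac{2 z}{3}} e^{5 z^{2}} e^{- \frac{3 z^{3}}{2}} + 20 e^{\frac{3}{2}} e^{- \frac{5 z}{3}} e^{5 z^{2}}\right) e^{\frac{5 z}{3}} e^{- 5 z^{2}}}{4 e^{\frac{3}{2}}} + C

Any candidate F(z) must reproduce f(z) exactly when differentiated.
Check: d/dz[\frac{\left(- 5 z^{4} e^{\frac{3}{2}} e^{- \frac{5 z}{3}} e^{5 z^{2}} - 4 z^{3} e^{\frac{3}{2}} e^{- \frac{5 z}{3}} e^{5 z^{2}} + 10 z e^{\frac{3}{2}} e^{- \frac{5 z}{3}} e^{5 z^{2}} + 16 - 10 e^{\frac{3}{2}} e^{- \frac{2 z}{3}} e^{5 z^{2}} e^{- \frac{3 z^{3}}{2}} + 20 e^{\frac{3}{2}} e^{- \frac{5 z}{3}} e^{5 z^{2}}\right) e^{\frac{5 z}{3}} e^{- 5 z^{2}}}{4 e^{\frac{3}{2}}}] = \frac{\left(- 60 z^{3} e^{\frac{3}{2}} e^{\frac{10 z}{3}} e^{5 z^{2}} e^{3 z^{3}} + 135 z^{2} e^{\frac{3}{2}} e^{\frac{13 z}{3}} e^{5 z^{2}} e^{\frac{3 z^{3}}{2}} - 36 z^{2} e^{\frac{3}{2}} e^{\frac{10 z}{3}} e^{5 z^{2}} e^{3 z^{3}} - 480 z e^{5 z} e^{3 z^{3}} - 30 e^{\frac{3}{2}} e^{\frac{13 z}{3}} e^{5 z^{2}} e^{\frac{3 z^{3}}{2}} + 30 e^{\frac{3}{2}} e^{\frac{10 z}{3}} e^{5 z^{2}} e^{3 z^{3}} + 80 e^{5 z} e^{3 z^{3}}\right) e^{- \frac{10 z}{3}} e^{- 5 z^{2}} e^{- 3 z^{3}}}{12 e^{\frac{3}{2}}}, which equals f(z).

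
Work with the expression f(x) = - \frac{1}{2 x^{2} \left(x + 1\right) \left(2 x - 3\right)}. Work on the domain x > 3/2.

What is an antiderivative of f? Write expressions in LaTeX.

An antiderivative is F(x) = \frac{- 5 x \log{\left(x \right)} - 4 x \log{\left(x - \frac{3}{2} \right)} + 9 x \log{\left(x + 1 \right)} - 15}{90 x}.

Factor the denominator (2 x^{2} \left(x + 1\right) \left(2 x - 3\right)) and decompose: f = - \frac{4}{45 \left(2 x - 3\right)} + \frac{1}{10 \left(x + 1\right)} - \frac{1}{18 x} + \frac{1}{6 x^{2}}; each piece integrates to a log, atan, or power term.
Check: d/dx[\frac{- 5 x \log{\left(x \right)} - 4 x \log{\left(x - \frac{3}{2} \right)} + 9 x \log{\left(x + 1 \right)} - 15}{90 x}] = - \frac{1}{4 x^{4} - 2 x^{3} - 6 x^{2}}, which equals f(x).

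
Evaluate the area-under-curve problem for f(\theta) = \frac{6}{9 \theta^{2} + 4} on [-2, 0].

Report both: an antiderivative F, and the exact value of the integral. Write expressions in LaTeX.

Since d/d\theta undoes antidifferentiation here, F'(\theta) = f(\theta) is required of F(\theta).
F(\theta) = \operatorname{atan}{\left(\frac{3 \theta}{2} \right)} is an antiderivative of f.
Check: d/d\theta[\operatorname{atan}{\left(\frac{3 \theta}{2} \right)}] = \frac{6}{9 \theta^{2} + 4} = f(\theta).
F(0) = 0; F(-2) = - \operatorname{atan}{\left(3 \right)}.
Integral = F(0) - F(-2) = \operatorname{atan}{\left(3 \right)}.

Antiderivative: F(\theta) = \operatorname{atan}{\left(\frac{3 \theta}{2} \right)}; value = \operatorname{atan}{\left(3 \right)}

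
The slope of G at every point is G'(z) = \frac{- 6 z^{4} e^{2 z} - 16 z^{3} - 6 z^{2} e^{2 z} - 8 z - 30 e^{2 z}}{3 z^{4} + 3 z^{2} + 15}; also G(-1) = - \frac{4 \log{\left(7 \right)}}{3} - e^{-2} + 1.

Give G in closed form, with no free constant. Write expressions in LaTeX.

Recover the given G'(z) by differentiating a candidate G(z); any mismatch rules it out.
A general antiderivative is - e^{2 z} - \frac{4 \log{\left(z^{4} + z^{2} + 5 \right)}}{3} + C.
The condition gives C = - \frac{4 \log{\left(7 \right)}}{3} - e^{-2} + 1 - (- \frac{4 \log{\left(7 \right)}}{3} - e^{-2}) = 1.
So G(z) = \frac{- 3 e^{2 z} - 4 \log{\left(z^{4} + z^{2} + 5 \right)} + 3}{3}.
Check: d/dz[\frac{- 3 e^{2 z} - 4 \log{\left(z^{4} + z^{2} + 5 \right)} + 3}{3}] = \frac{- 6 z^{4} e^{2 z} - 16 z^{3} - 6 z^{2} e^{2 z} - 8 z - 30 e^{2 z}}{3 z^{4} + 3 z^{2} + 15} = G'(z).

G(z) = \frac{- 3 e^{2 z} - 4 \log{\left(z^{4} + z^{2} + 5 \right)} + 3}{3}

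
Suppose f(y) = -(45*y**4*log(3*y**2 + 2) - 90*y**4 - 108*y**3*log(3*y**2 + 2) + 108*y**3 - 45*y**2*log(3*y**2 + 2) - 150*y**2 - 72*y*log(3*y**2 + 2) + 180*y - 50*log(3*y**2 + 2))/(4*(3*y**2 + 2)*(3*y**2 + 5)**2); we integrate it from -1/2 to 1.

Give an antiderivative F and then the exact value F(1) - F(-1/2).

Antiderivative: F(y) = (5*y*log(3*y**2 + 2) - 6*log(3*y**2 + 2))/(12*y**2 + 20); value = -log(5)/32 + 17*log(11/4)/46

A candidate is checked by its d/dy: the result must match f(y).
F(y) = (5*y*log(3*y**2 + 2) - 6*log(3*y**2 + 2))/(12*y**2 + 20) is an antiderivative of f.
Check: d/dy[(5*y*log(3*y**2 + 2) - 6*log(3*y**2 + 2))/(12*y**2 + 20)] = (-45*y**4*log(3*y**2 + 2) + 90*y**4 + 108*y**3*log(3*y**2 + 2) - 108*y**3 + 45*y**2*log(3*y**2 + 2) + 150*y**2 + 72*y*log(3*y**2 + 2) - 180*y + 50*log(3*y**2 + 2))/(108*y**6 + 432*y**4 + 540*y**2 + 200), which equals f(y).
F(1) = -log(5)/32; F(-1/2) = -17*log(11/4)/46.
Integral = F(1) - F(-1/2) = -log(5)/32 + 17*log(11/4)/46.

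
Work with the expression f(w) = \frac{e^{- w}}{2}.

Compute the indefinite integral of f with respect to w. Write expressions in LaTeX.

Recover f(w) by differentiating a candidate F(w); any mismatch rules it out.
Check: d/dw[- \frac{e^{- w}}{2}] = \frac{e^{- w}}{2} = f(w).

F(w) = - \frac{e^{- w}}{2} + C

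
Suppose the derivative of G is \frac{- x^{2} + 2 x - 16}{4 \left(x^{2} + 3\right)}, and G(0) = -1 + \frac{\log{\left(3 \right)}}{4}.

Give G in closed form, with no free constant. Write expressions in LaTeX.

Since d/dx undoes antidifferentiation here, G(x) must give back the stated G'(x).
A general antiderivative is - \frac{x}{4} + \frac{\log{\left(x^{2} + 3 \right)}}{4} - \frac{13 \sqrt{3} \operatorname{atan}{\left(\frac{\sqrt{3} x}{3} \right)}}{12} + C.
The condition gives C = -1 + \frac{\log{\left(3 \right)}}{4} - (\frac{\log{\left(3 \right)}}{4}) = -1.
So G(x) = \frac{- 3 x + 3 \log{\left(x^{2} + 3 \right)} - 13 \sqrt{3} \operatorname{atan}{\left(\frac{\sqrt{3} x}{3} \right)} - 12}{12}.
Check: d/dx[\frac{- 3 x + 3 \log{\left(x^{2} + 3 \right)} - 13 \sqrt{3} \operatorname{atan}{\left(\frac{\sqrt{3} x}{3} \right)} - 12}{12}] = \frac{- x^{2} + 2 x - 16}{4 x^{2} + 12}, which equals G'(x).

G(x) = \frac{- 3 x + 3 \log{\left(x^{2} + 3 \right)} - 13 \sqrt{3} \operatorname{atan}{\left(\frac{\sqrt{3} x}{3} \right)} - 12}{12}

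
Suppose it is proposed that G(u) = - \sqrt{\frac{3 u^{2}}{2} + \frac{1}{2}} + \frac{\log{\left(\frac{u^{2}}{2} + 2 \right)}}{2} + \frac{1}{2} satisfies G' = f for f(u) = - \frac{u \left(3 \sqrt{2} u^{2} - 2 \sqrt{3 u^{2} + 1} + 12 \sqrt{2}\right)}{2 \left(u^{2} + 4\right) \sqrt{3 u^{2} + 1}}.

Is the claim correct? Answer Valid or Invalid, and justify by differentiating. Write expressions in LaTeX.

d/du[G] = \frac{- 3 \sqrt{2} u^{3} + 2 u \sqrt{3 u^{2} + 1} - 12 \sqrt{2} u}{2 u^{2} \sqrt{3 u^{2} + 1} + 8 \sqrt{3 u^{2} + 1}}
This equals f(u) exactly, so the claim holds.

Valid. The derivative of G reproduces f.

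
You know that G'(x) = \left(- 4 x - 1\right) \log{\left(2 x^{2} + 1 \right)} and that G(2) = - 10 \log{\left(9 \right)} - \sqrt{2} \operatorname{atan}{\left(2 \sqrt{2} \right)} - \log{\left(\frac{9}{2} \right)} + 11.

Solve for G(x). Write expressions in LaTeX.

Whatever form G(x) takes, its d/dx must return the stated G'(x).
A general antiderivative is 2 x^{2} + 2 x + \left(- 2 x^{2} - x\right) \log{\left(2 x^{2} + 1 \right)} - \log{\left(x^{2} + \frac{1}{2} \right)} - \sqrt{2} \operatorname{atan}{\left(\sqrt{2} x \right)} + C.
The condition gives C = - 10 \log{\left(9 \right)} - \sqrt{2} \operatorname{atan}{\left(2 \sqrt{2} \right)} - \log{\left(\frac{9}{2} \right)} + 11 - (- 10 \log{\left(9 \right)} - \sqrt{2} \operatorname{atan}{\left(2 \sqrt{2} \right)} - \log{\left(\frac{9}{2} \right)} + 12) = -1.
So G(x) = - 2 x^{2} \log{\left(2 x^{2} + 1 \right)} + 2 x^{2} - x \log{\left(2 x^{2} + 1 \right)} + 2 x - \log{\left(x^{2} + \frac{1}{2} \right)} - \sqrt{2} \operatorname{atan}{\left(\sqrt{2} x \right)} - 1.
Check: d/dx[- 2 x^{2} \log{\left(2 x^{2} + 1 \right)} + 2 x^{2} - x \log{\left(2 x^{2} + 1 \right)} + 2 x - \log{\left(x^{2} + \frac{1}{2} \right)} - \sqrt{2} \operatorname{atan}{\left(\sqrt{2} x \right)} - 1] = - 4 x \log{\left(2 x^{2} + 1 \right)} - \log{\left(2 x^{2} + 1 \right)}, which equals G'(x).

G(x) = - 2 x^{2} \log{\left(2 x^{2} + 1 \right)} + 2 x^{2} - x \log{\left(2 x^{2} + 1 \right)} + 2 x - \log{\left(x^{2} + \frac{1}{2} \right)} - \sqrt{2} \operatorname{atan}{\left(\sqrt{2} x \right)} - 1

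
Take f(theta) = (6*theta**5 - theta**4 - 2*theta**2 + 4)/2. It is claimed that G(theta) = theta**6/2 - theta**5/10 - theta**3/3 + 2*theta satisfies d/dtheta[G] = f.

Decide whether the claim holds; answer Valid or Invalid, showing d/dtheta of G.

d/dtheta[G] = 3*theta**5 - theta**4/2 - theta**2 + 2
This equals f(theta) exactly, so the claim holds.

Valid: G'(theta) = f(theta).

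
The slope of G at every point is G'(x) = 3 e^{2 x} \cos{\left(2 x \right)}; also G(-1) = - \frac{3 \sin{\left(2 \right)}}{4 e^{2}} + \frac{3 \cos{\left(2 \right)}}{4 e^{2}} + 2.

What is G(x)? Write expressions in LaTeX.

Whatever form G(x) takes, its d/dx must return the stated G'(x).
A general antiderivative is \frac{3 e^{2 x} \sin{\left(2 x \right)}}{4} + \frac{3 e^{2 x} \cos{\left(2 x \right)}}{4} + C.
The condition gives C = - \frac{3 \sin{\left(2 \right)}}{4 e^{2}} + \frac{3 \cos{\left(2 \right)}}{4 e^{2}} + 2 - (- \frac{3 \sin{\left(2 \right)}}{4 e^{2}} + \frac{3 \cos{\left(2 \right)}}{4 e^{2}}) = 2.
So G(x) = \frac{3 e^{2 x} \sin{\left(2 x \right)} + 3 e^{2 x} \cos{\left(2 x \right)} + 8}{4}.
Check: d/dx[\frac{3 e^{2 x} \sin{\left(2 x \right)} + 3 e^{2 x} \cos{\left(2 x \right)} + 8}{4}] = 3 e^{2 x} \cos{\left(2 x \right)} = G'(x).

G(x) = \frac{3 e^{2 x} \sin{\left(2 x \right)} + 3 e^{2 x} \cos{\left(2 x \right)} + 8}{4}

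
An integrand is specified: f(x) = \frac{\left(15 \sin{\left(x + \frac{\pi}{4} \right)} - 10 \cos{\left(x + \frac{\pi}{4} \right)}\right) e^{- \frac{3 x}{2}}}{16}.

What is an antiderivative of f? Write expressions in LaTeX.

An antiderivative is F(x) = - \frac{5 e^{- \frac{3 x}{2}} \sin{\left(x + \frac{\pi}{4} \right)}}{8}.

Recognize the product-rule pattern: f = u'v + uv' with u = - \frac{5 e^{- \frac{3 x}{2}}}{8}, v = \sin{\left(x + \frac{\pi}{4} \right)}, so integration by parts undoes it.
Check: d/dx[- \frac{5 e^{- \frac{3 x}{2}} \sin{\left(x + \frac{\pi}{4} \right)}}{8}] = \frac{\left(15 \sin{\left(x + \frac{\pi}{4} \right)} - 10 \cos{\left(x + \frac{\pi}{4} \right)}\right) e^{- \frac{3 x}{2}}}{16} = f(x).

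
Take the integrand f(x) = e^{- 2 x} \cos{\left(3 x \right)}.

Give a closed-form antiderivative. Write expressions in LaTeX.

A first test for any F(x): its x-derivative must equal f(x) identically.
Check: d/dx[\frac{3 e^{- 2 x} \sin{\left(3 x \right)}}{13} - \frac{2 e^{- 2 x} \cos{\left(3 x \right)}}{13}] = e^{- 2 x} \cos{\left(3 x \right)} = f(x).

An antiderivative is F(x) = \frac{3 e^{- 2 x} \sin{\left(3 x \right)}}{13} - \frac{2 e^{- 2 x} \cos{\left(3 x \right)}}{13}.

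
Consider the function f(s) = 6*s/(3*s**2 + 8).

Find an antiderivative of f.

An antiderivative is F(s) = log(3*s**2/2 + 4).

The substitution u = 3*s**2/2 + 4 works: f is exactly (dF/du)*(du/ds) for that inner function.
Check: d/ds[log(3*s**2/2 + 4)] = 6*s/(3*s**2 + 8) = f(s).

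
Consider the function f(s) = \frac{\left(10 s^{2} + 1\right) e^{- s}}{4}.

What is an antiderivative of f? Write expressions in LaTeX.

An antiderivative is F(s) = \frac{\left(- 10 s^{2} - 20 s - 21\right) e^{- s}}{4}.

f has the shape u'v + uv' for u = - \frac{5 s^{2}}{2} - 5 s - \frac{21}{4} and v = e^{- s} — it is the derivative of the product u*v.
Check: d/ds[\frac{\left(- 10 s^{2} - 20 s - 21\right) e^{- s}}{4}] = \frac{\left(10 s^{2} + 1\right) e^{- s}}{4} = f(s).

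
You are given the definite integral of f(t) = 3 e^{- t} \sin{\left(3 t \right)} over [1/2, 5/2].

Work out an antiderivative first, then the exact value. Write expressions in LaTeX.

Antiderivative: F(t) = - \frac{3 e^{- t} \sin{\left(3 t \right)}}{10} - \frac{9 e^{- t} \cos{\left(3 t \right)}}{10}; value = - \frac{9 \cos{\left(\frac{15}{2} \right)}}{10 e^{\frac{5}{2}}} - \frac{3 \sin{\left(\frac{15}{2} \right)}}{10 e^{\frac{5}{2}}} + \frac{9 \cos{\left(\frac{3}{2} \right)}}{10 e^{\frac{1}{2}}} + \frac{3 \sin{\left(\frac{3}{2} \right)}}{10 e^{\frac{1}{2}}}

For F(t) to be correct the identity F'(t) - f(t) = 0 must hold.
F(t) = - \frac{3 e^{- t} \sin{\left(3 t \right)}}{10} - \frac{9 e^{- t} \cos{\left(3 t \right)}}{10} is an antiderivative of f.
Check: d/dt[- \frac{3 e^{- t} \sin{\left(3 t \right)}}{10} - \frac{9 e^{- t} \cos{\left(3 t \right)}}{10}] = 3 e^{- t} \sin{\left(3 t \right)} = f(t).
F(5/2) = - \frac{9 \cos{\left(\frac{15}{2} \right)}}{10 e^{\frac{5}{2}}} - \frac{3 \sin{\left(\frac{15}{2} \right)}}{10 e^{\frac{5}{2}}}; F(1/2) = - \frac{3 \sin{\left(\frac{3}{2} \right)}}{10 e^{\frac{1}{2}}} - \frac{9 \cos{\left(\frac{3}{2} \right)}}{10 e^{\frac{1}{2}}}.
Integral = F(5/2) - F(1/2) = - \frac{9 \cos{\left(\frac{15}{2} \right)}}{10 e^{\frac{5}{2}}} - \frac{3 \sin{\left(\frac{15}{2} \right)}}{10 e^{\frac{5}{2}}} + \frac{9 \cos{\left(\frac{3}{2} \right)}}{10 e^{\frac{1}{2}}} + \frac{3 \sin{\left(\frac{3}{2} \right)}}{10 e^{\frac{1}{2}}}.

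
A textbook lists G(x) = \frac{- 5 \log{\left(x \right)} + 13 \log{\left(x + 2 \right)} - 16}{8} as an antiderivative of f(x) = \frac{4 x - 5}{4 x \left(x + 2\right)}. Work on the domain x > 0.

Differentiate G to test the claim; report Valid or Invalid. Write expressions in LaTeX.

Valid. The derivative of G reproduces f.

d/dx[G] = \frac{4 x - 5}{4 x^{2} + 8 x}
This equals f(x) exactly, so the claim holds.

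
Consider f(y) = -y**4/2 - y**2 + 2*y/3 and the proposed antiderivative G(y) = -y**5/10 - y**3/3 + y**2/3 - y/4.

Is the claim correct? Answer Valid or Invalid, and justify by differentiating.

d/dy[G] = -y**4/2 - y**2 + 2*y/3 - 1/4
d/dy[G] - f(y) = -1/4 != 0.

Invalid: d/dy[G] - f = -1/4, which is not 0.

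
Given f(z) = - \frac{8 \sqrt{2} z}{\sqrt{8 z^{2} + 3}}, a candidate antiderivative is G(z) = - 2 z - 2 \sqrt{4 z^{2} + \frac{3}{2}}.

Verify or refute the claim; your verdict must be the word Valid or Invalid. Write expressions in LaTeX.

Invalid: d/dz[G] - f = -2, which is not 0.

d/dz[G] = \frac{- 8 \sqrt{2} z - 2 \sqrt{8 z^{2} + 3}}{\sqrt{8 z^{2} + 3}}
d/dz[G] - f(z) = -2 != 0.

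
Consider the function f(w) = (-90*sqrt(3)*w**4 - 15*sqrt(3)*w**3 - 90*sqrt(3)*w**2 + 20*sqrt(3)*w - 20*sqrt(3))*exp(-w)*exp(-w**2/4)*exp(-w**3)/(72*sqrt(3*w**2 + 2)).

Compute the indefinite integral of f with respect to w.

f has the shape u'v + uv' for u = 5*sqrt(w**2 + 2/3)/12 and v = exp(-w**3 - w**2/4 - w) — it is the derivative of the product u*v.
Check: d/dw[5*sqrt(w**2 + 2/3)*exp(-w**3 - w**2/4 - w)/12] = sqrt(3)*(-90*w**4 - 15*w**3 - 90*w**2 + 20*w - 20)*exp(-w)*exp(-w**2/4)*exp(-w**3)/(72*sqrt(3*w**2 + 2)), which equals f(w).

F(w) = 5*sqrt(w**2 + 2/3)*exp(-w**3 - w**2/4 - w)/12 + C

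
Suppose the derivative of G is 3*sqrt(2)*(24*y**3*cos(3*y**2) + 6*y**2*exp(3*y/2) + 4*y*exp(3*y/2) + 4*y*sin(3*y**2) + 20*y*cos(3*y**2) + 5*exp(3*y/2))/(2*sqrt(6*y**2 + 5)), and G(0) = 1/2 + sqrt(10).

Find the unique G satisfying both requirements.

G(y) = (2*sqrt(2)*sqrt(6*y**2 + 5)*exp(3*y/2) + 2*sqrt(2)*sqrt(6*y**2 + 5)*sin(3*y**2) + 1)/2

Recognize the product-rule pattern: G'(y) = u'v + uv' with u = -2*sqrt(3*y**2 + 5/2), v = -exp(3*y/2) - sin(3*y**2), so integration by parts undoes it.
A general antiderivative is -2*sqrt(3*y**2 + 5/2)*(-exp(3*y/2) - sin(3*y**2)) + C.
The condition gives C = 1/2 + sqrt(10) - (sqrt(10)) = 1/2.
So G(y) = (2*sqrt(2)*sqrt(6*y**2 + 5)*exp(3*y/2) + 2*sqrt(2)*sqrt(6*y**2 + 5)*sin(3*y**2) + 1)/2.
Check: d/dy[(2*sqrt(2)*sqrt(6*y**2 + 5)*exp(3*y/2) + 2*sqrt(2)*sqrt(6*y**2 + 5)*sin(3*y**2) + 1)/2] = (72*sqrt(2)*y**3*cos(3*y**2) + 18*sqrt(2)*y**2*exp(3*y/2) + 12*sqrt(2)*y*exp(3*y/2) + 12*sqrt(2)*y*sin(3*y**2) + 60*sqrt(2)*y*cos(3*y**2) + 15*sqrt(2)*exp(3*y/2))/(2*sqrt(6*y**2 + 5)), which equals G'(y).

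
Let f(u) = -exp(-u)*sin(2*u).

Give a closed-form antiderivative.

An antiderivative is F(u) = (sin(2*u) + 2*cos(2*u))*exp(-u)/5.

Any candidate F(u) must reproduce f(u) exactly when differentiated.
Check: d/du[(sin(2*u) + 2*cos(2*u))*exp(-u)/5] = -exp(-u)*sin(2*u) = f(u).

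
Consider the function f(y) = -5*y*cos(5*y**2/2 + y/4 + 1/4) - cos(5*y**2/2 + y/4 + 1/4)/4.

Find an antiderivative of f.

An antiderivative is F(y) = -sin(5*y**2/2 + y/4 + 1/4).

The substitution u = 5*y**2/2 + y/4 + 1/4 works: f is exactly (dF/du)*(du/dy) for that inner function.
Check: d/dy[-sin(5*y**2/2 + y/4 + 1/4)] = -5*y*cos(5*y**2/2 + y/4 + 1/4) - cos(5*y**2/2 + y/4 + 1/4)/4 = f(y).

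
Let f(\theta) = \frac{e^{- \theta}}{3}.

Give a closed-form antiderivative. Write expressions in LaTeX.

Since d/d\theta undoes antidifferentiation here, F'(\theta) = f(\theta) is required of F(\theta).
Check: d/d\theta[- \frac{e^{- \theta}}{3}] = \frac{e^{- \theta}}{3} = f(\theta).

An antiderivative is F(\theta) = - \frac{e^{- \theta}}{3}.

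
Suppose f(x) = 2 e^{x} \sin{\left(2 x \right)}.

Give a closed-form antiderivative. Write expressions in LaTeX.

Recover f(x) by differentiating a candidate F(x); any mismatch rules it out.
Check: d/dx[\frac{2 e^{x} \sin{\left(2 x \right)}}{5} - \frac{4 e^{x} \cos{\left(2 x \right)}}{5}] = 2 e^{x} \sin{\left(2 x \right)} = f(x).

An antiderivative is F(x) = \frac{2 e^{x} \sin{\left(2 x \right)}}{5} - \frac{4 e^{x} \cos{\left(2 x \right)}}{5}.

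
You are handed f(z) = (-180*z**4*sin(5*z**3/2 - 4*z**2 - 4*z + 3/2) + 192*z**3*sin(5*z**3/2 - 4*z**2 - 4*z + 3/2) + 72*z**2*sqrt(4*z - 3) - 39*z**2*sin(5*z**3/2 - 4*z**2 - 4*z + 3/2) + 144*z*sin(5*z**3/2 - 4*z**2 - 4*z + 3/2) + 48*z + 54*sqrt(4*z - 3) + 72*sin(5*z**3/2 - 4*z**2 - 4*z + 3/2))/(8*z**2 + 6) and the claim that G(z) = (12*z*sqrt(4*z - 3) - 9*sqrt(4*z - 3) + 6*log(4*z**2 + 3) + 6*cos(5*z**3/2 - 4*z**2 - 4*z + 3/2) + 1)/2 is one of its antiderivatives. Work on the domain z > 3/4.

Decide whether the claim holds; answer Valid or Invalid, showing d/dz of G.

Valid - differentiating G returns exactly f.

d/dz[G] = (-180*z**4*sqrt(4*z - 3)*sin(5*z**3/2 - 4*z**2 - 4*z + 3/2) + 192*z**3*sqrt(4*z - 3)*sin(5*z**3/2 - 4*z**2 - 4*z + 3/2) + 288*z**3 - 39*z**2*sqrt(4*z - 3)*sin(5*z**3/2 - 4*z**2 - 4*z + 3/2) - 216*z**2 + 144*z*sqrt(4*z - 3)*sin(5*z**3/2 - 4*z**2 - 4*z + 3/2) + 48*z*sqrt(4*z - 3) + 216*z + 72*sqrt(4*z - 3)*sin(5*z**3/2 - 4*z**2 - 4*z + 3/2) - 162)/(8*z**2*sqrt(4*z - 3) + 6*sqrt(4*z - 3))
This equals f(z) exactly, so the claim holds.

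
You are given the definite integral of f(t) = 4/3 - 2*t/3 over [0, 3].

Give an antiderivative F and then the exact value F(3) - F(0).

Antiderivative: F(t) = t*(4 - t)/3; value = 1

Recover f(t) by differentiating a candidate F(t); any mismatch rules it out.
F(t) = t*(4 - t)/3 is an antiderivative of f.
Check: d/dt[t*(4 - t)/3] = 4/3 - 2*t/3 = f(t).
F(3) = 1; F(0) = 0.
Integral = F(3) - F(0) = 1.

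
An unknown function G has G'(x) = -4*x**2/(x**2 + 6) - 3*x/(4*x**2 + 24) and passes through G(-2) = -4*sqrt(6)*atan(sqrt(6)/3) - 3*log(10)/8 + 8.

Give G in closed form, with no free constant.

The integrand splits into summands that can be handled one at a time.
A general antiderivative is -4*x - 3*log(x**2 + 6)/8 + 4*sqrt(6)*atan(sqrt(6)*x/6) + C.
The condition gives C = -4*sqrt(6)*atan(sqrt(6)/3) - 3*log(10)/8 + 8 - (-4*sqrt(6)*atan(sqrt(6)/3) - 3*log(10)/8 + 8) = 0.
So G(x) = -4*x - 3*log(x**2 + 6)/8 + 4*sqrt(6)*atan(sqrt(6)*x/6).
Check: d/dx[-4*x - 3*log(x**2 + 6)/8 + 4*sqrt(6)*atan(sqrt(6)*x/6)] = (-16*x**2 - 3*x)/(4*x**2 + 24), which equals G'(x).

G(x) = -4*x - 3*log(x**2 + 6)/8 + 4*sqrt(6)*atan(sqrt(6)*x/6)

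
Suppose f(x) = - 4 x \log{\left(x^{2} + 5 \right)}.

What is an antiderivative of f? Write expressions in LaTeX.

An antiderivative is F(x) = 2 \left(- x^{2} \log{\left(x^{2} + 5 \right)} + x^{2} - 5 \log{\left(x^{2} + 5 \right)}\right).

A candidate is checked by its d/dx: the result must match f(x).
Check: d/dx[2 \left(- x^{2} \log{\left(x^{2} + 5 \right)} + x^{2} - 5 \log{\left(x^{2} + 5 \right)}\right)] = - 4 x \log{\left(x^{2} + 5 \right)} = f(x).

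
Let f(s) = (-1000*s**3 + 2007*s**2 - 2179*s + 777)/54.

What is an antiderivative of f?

An antiderivative is F(s) = -125*s**4/27 + 223*s**3/18 - 2179*s**2/108 + 259*s/18.

Recover f(s) by differentiating a candidate F(s); any mismatch rules it out.
Check: d/ds[-125*s**4/27 + 223*s**3/18 - 2179*s**2/108 + 259*s/18] = -500*s**3/27 + 223*s**2/6 - 2179*s/54 + 259/18, which equals f(s).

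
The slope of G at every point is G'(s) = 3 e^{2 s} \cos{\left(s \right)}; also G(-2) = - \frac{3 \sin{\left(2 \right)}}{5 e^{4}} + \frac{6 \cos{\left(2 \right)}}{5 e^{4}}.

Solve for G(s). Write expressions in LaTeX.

G(s) = \frac{3 e^{2 s} \sin{\left(s \right)}}{5} + \frac{6 e^{2 s} \cos{\left(s \right)}}{5}

A candidate passes only if d/ds[G] lands on the given G'(s) exactly.
A general antiderivative is \frac{3 e^{2 s} \sin{\left(s \right)}}{5} + \frac{6 e^{2 s} \cos{\left(s \right)}}{5} + C.
The condition gives C = - \frac{3 \sin{\left(2 \right)}}{5 e^{4}} + \frac{6 \cos{\left(2 \right)}}{5 e^{4}} - (- \frac{3 \sin{\left(2 \right)}}{5 e^{4}} + \frac{6 \cos{\left(2 \right)}}{5 e^{4}}) = 0.
So G(s) = \frac{3 e^{2 s} \sin{\left(s \right)}}{5} + \frac{6 e^{2 s} \cos{\left(s \right)}}{5}.
Check: d/ds[\frac{3 e^{2 s} \sin{\left(s \right)}}{5} + \frac{6 e^{2 s} \cos{\left(s \right)}}{5}] = 3 e^{2 s} \cos{\left(s \right)} = G'(s).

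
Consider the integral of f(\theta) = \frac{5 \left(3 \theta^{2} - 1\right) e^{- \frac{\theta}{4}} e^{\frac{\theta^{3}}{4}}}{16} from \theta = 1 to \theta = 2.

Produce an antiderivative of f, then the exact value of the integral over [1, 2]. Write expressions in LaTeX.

Antiderivative: F(\theta) = \frac{5 e^{- \frac{\theta}{4}} e^{\frac{\theta^{3}}{4}}}{4}; value = - \frac{5}{4} + \frac{5 e^{\frac{3}{2}}}{4}

The substitution u = \frac{\theta^{3}}{4} - \frac{\theta}{4} works: f is exactly (dF/du)*(du/d\theta) for that inner function.
F(\theta) = \frac{5 e^{- \frac{\theta}{4}} e^{\frac{\theta^{3}}{4}}}{4} is an antiderivative of f.
Check: d/d\theta[\frac{5 e^{- \frac{\theta}{4}} e^{\frac{\theta^{3}}{4}}}{4}] = \frac{\left(15 \theta^{2} e^{\frac{\theta^{3}}{4}} - 5 e^{\frac{\theta^{3}}{4}}\right) e^{- \frac{\theta}{4}}}{16}, which equals f(\theta).
F(2) = \frac{5 e^{\frac{3}{2}}}{4}; F(1) = \frac{5}{4}.
Integral = F(2) - F(1) = - \frac{5}{4} + \frac{5 e^{\frac{3}{2}}}{4}.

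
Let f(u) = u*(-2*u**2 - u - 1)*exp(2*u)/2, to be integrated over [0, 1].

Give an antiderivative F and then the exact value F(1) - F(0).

Antiderivative: F(u) = -(4*u**3 - 4*u**2 + 6*u - 3)*exp(2*u)/8; value = -3*exp(2)/8 - 3/8

f has the shape v'r + vr' for v = -u**3/2 + u**2/2 - 3*u/4 + 3/8 and r = exp(2*u) — it is the derivative of the product v*r.
F(u) = -(4*u**3 - 4*u**2 + 6*u - 3)*exp(2*u)/8 is an antiderivative of f.
Check: d/du[-(4*u**3 - 4*u**2 + 6*u - 3)*exp(2*u)/8] = -u**3*exp(2*u) - u**2*exp(2*u)/2 - u*exp(2*u)/2, which equals f(u).
F(1) = -3*exp(2)/8; F(0) = 3/8.
Integral = F(1) - F(0) = -3*exp(2)/8 - 3/8.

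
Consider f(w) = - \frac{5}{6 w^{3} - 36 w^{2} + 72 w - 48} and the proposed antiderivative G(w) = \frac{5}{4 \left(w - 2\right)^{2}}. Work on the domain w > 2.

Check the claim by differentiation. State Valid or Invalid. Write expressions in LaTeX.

Invalid: d/dw[G] - f = - \frac{5}{3 w^{3} - 18 w^{2} + 36 w - 24}, which is not 0.

d/dw[G] = - \frac{5}{2 w^{3} - 12 w^{2} + 24 w - 16}
d/dw[G] - f(w) = - \frac{5}{3 w^{3} - 18 w^{2} + 36 w - 24} != 0.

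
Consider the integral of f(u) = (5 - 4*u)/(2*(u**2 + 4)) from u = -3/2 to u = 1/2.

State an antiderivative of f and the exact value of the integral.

Antiderivative: F(u) = (-4*log(u**2 + 4) + 5*atan(u/2))/4; value = -log(17/4) + 5*atan(1/4)/4 + 5*atan(3/4)/4 + log(25/4)

Since d/du undoes antidifferentiation here, F'(u) = f(u) is required of F(u).
F(u) = (-4*log(u**2 + 4) + 5*atan(u/2))/4 is an antiderivative of f.
Check: d/du[(-4*log(u**2 + 4) + 5*atan(u/2))/4] = (5 - 4*u)/(2*u**2 + 8), which equals f(u).
F(1/2) = -log(17/4) + 5*atan(1/4)/4; F(-3/2) = -log(25/4) - 5*atan(3/4)/4.
Integral = F(1/2) - F(-3/2) = -log(17/4) + 5*atan(1/4)/4 + 5*atan(3/4)/4 + log(25/4).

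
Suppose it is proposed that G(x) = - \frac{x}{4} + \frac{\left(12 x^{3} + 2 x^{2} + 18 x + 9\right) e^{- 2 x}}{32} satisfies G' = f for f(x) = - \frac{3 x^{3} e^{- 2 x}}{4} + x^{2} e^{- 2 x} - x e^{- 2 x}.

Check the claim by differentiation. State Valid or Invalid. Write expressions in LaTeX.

Invalid: d/dx[G] - f = - \frac{1}{4}, which is not 0.

d/dx[G] = \frac{\left(- 3 x^{3} + 4 x^{2} - 4 x - e^{2 x}\right) e^{- 2 x}}{4}
d/dx[G] - f(x) = - \frac{1}{4} != 0.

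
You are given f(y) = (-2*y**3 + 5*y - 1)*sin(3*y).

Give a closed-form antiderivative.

An antiderivative is F(y) = 2*y**3*cos(3*y)/3 - 2*y**2*sin(3*y)/3 - 19*y*cos(3*y)/9 + 19*sin(3*y)/27 + cos(3*y)/3.

Differentiate the proposed F(y) back; it has to land on f(y) exactly.
Check: d/dy[2*y**3*cos(3*y)/3 - 2*y**2*sin(3*y)/3 - 19*y*cos(3*y)/9 + 19*sin(3*y)/27 + cos(3*y)/3] = -2*y**3*sin(3*y) + 5*y*sin(3*y) - sin(3*y), which equals f(y).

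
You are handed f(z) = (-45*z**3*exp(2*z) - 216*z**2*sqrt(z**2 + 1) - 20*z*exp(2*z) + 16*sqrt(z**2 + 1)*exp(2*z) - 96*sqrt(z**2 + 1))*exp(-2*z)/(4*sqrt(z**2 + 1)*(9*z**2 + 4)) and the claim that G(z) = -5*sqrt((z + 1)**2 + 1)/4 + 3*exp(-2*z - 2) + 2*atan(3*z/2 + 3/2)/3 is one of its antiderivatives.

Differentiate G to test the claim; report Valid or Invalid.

Invalid: d/dz[G] - f = (-405*z**5*sqrt(z**2 + 1)*exp(2)*exp(2*z) + 405*z**5*sqrt(z**2 + 2*z + 2)*exp(2)*exp(2*z) - 1944*z**4*sqrt(z**2 + 1)*sqrt(z**2 + 2*z + 2) + 1944*z**4*sqrt(z**2 + 1)*sqrt(z**2 + 2*z + 2)*exp(2) - 1215*z**4*sqrt(z**2 + 1)*exp(2)*exp(2*z) + 810*z**4*sqrt(z**2 + 2*z + 2)*exp(2)*exp(2*z) - 3888*z**3*sqrt(z**2 + 1)*sqrt(z**2 + 2*z + 2) + 3888*z**3*sqrt(z**2 + 1)*sqrt(z**2 + 2*z + 2)*exp(2) - 1575*z**3*sqrt(z**2 + 1)*exp(2)*exp(2*z) + 765*z**3*sqrt(z**2 + 2*z + 2)*exp(2)*exp(2*z) - 3672*z**2*sqrt(z**2 + 1)*sqrt(z**2 + 2*z + 2) + 3672*z**2*sqrt(z**2 + 1)*sqrt(z**2 + 2*z + 2)*exp(2) - 1125*z**2*sqrt(z**2 + 1)*exp(2)*exp(2*z) + 360*z**2*sqrt(z**2 + 2*z + 2)*exp(2)*exp(2*z) - 288*z*sqrt(z**2 + 1)*sqrt(z**2 + 2*z + 2)*exp(2)*exp(2*z) - 1728*z*sqrt(z**2 + 1)*sqrt(z**2 + 2*z + 2) + 1728*z*sqrt(z**2 + 1)*sqrt(z**2 + 2*z + 2)*exp(2) - 620*z*sqrt(z**2 + 1)*exp(2)*exp(2*z) + 260*z*sqrt(z**2 + 2*z + 2)*exp(2)*exp(2*z) - 144*sqrt(z**2 + 1)*sqrt(z**2 + 2*z + 2)*exp(2)*exp(2*z) - 1248*sqrt(z**2 + 1)*sqrt(z**2 + 2*z + 2) + 1248*sqrt(z**2 + 1)*sqrt(z**2 + 2*z + 2)*exp(2) - 260*sqrt(z**2 + 1)*exp(2)*exp(2*z))/(324*z**4*sqrt(z**2 + 1)*sqrt(z**2 + 2*z + 2)*exp(2)*exp(2*z) + 648*z**3*sqrt(z**2 + 1)*sqrt(z**2 + 2*z + 2)*exp(2)*exp(2*z) + 612*z**2*sqrt(z**2 + 1)*sqrt(z**2 + 2*z + 2)*exp(2)*exp(2*z) + 288*z*sqrt(z**2 + 1)*sqrt(z**2 + 2*z + 2)*exp(2)*exp(2*z) + 208*sqrt(z**2 + 1)*sqrt(z**2 + 2*z + 2)*exp(2)*exp(2*z)), which is not 0.

d/dz[G] = (-45*z**3*exp(2)*exp(2*z) - 216*z**2*sqrt(z**2 + 2*z + 2) - 135*z**2*exp(2)*exp(2*z) - 432*z*sqrt(z**2 + 2*z + 2) - 155*z*exp(2)*exp(2*z) + 16*sqrt(z**2 + 2*z + 2)*exp(2)*exp(2*z) - 312*sqrt(z**2 + 2*z + 2) - 65*exp(2)*exp(2*z))/(36*z**2*sqrt(z**2 + 2*z + 2)*exp(2)*exp(2*z) + 72*z*sqrt(z**2 + 2*z + 2)*exp(2)*exp(2*z) + 52*sqrt(z**2 + 2*z + 2)*exp(2)*exp(2*z))
d/dz[G] - f(z) = (-405*z**5*sqrt(z**2 + 1)*exp(2)*exp(2*z) + 405*z**5*sqrt(z**2 + 2*z + 2)*exp(2)*exp(2*z) - 1944*z**4*sqrt(z**2 + 1)*sqrt(z**2 + 2*z + 2) + 1944*z**4*sqrt(z**2 + 1)*sqrt(z**2 + 2*z + 2)*exp(2) - 1215*z**4*sqrt(z**2 + 1)*exp(2)*exp(2*z) + 810*z**4*sqrt(z**2 + 2*z + 2)*exp(2)*exp(2*z) - 3888*z**3*sqrt(z**2 + 1)*sqrt(z**2 + 2*z + 2) + 3888*z**3*sqrt(z**2 + 1)*sqrt(z**2 + 2*z + 2)*exp(2) - 1575*z**3*sqrt(z**2 + 1)*exp(2)*exp(2*z) + 765*z**3*sqrt(z**2 + 2*z + 2)*exp(2)*exp(2*z) - 3672*z**2*sqrt(z**2 + 1)*sqrt(z**2 + 2*z + 2) + 3672*z**2*sqrt(z**2 + 1)*sqrt(z**2 + 2*z + 2)*exp(2) - 1125*z**2*sqrt(z**2 + 1)*exp(2)*exp(2*z) + 360*z**2*sqrt(z**2 + 2*z + 2)*exp(2)*exp(2*z) - 288*z*sqrt(z**2 + 1)*sqrt(z**2 + 2*z + 2)*exp(2)*exp(2*z) - 1728*z*sqrt(z**2 + 1)*sqrt(z**2 + 2*z + 2) + 1728*z*sqrt(z**2 + 1)*sqrt(z**2 + 2*z + 2)*exp(2) - 620*z*sqrt(z**2 + 1)*exp(2)*exp(2*z) + 260*z*sqrt(z**2 + 2*z + 2)*exp(2)*exp(2*z) - 144*sqrt(z**2 + 1)*sqrt(z**2 + 2*z + 2)*exp(2)*exp(2*z) - 1248*sqrt(z**2 + 1)*sqrt(z**2 + 2*z + 2) + 1248*sqrt(z**2 + 1)*sqrt(z**2 + 2*z + 2)*exp(2) - 260*sqrt(z**2 + 1)*exp(2)*exp(2*z))/(324*z**4*sqrt(z**2 + 1)*sqrt(z**2 + 2*z + 2)*exp(2)*exp(2*z) + 648*z**3*sqrt(z**2 + 1)*sqrt(z**2 + 2*z + 2)*exp(2)*exp(2*z) + 612*z**2*sqrt(z**2 + 1)*sqrt(z**2 + 2*z + 2)*exp(2)*exp(2*z) + 288*z*sqrt(z**2 + 1)*sqrt(z**2 + 2*z + 2)*exp(2)*exp(2*z) + 208*sqrt(z**2 + 1)*sqrt(z**2 + 2*z + 2)*exp(2)*exp(2*z)) != 0.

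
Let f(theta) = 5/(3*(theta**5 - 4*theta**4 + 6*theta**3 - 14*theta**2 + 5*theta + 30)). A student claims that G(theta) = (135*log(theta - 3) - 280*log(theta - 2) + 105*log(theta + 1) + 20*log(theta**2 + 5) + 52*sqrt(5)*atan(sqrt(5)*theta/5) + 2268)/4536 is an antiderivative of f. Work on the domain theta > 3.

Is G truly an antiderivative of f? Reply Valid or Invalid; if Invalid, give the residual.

d/dtheta[G] = 5/(3*theta**5 - 12*theta**4 + 18*theta**3 - 42*theta**2 + 15*theta + 90)
This equals f(theta) exactly, so the claim holds.

Valid - the claim checks out under differentiation.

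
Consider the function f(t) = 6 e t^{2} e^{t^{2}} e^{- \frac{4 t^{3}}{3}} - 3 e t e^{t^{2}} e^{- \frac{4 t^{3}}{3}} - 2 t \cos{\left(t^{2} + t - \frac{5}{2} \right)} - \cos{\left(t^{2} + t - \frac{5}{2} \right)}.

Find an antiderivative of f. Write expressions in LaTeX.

The integrand splits into summands that can be handled one at a time.
Check: d/dt[- \frac{3 e e^{t^{2}} e^{- \frac{4 t^{3}}{3}}}{2} - \sin{\left(t^{2} + t - \frac{5}{2} \right)}] = \left(6 e t^{2} e^{t^{2}} - 3 e t e^{t^{2}} - 2 t e^{\frac{4 t^{3}}{3}} \cos{\left(t^{2} + t - \frac{5}{2} \right)} - e^{\frac{4 t^{3}}{3}} \cos{\left(t^{2} + t - \frac{5}{2} \right)}\right) e^{- \frac{4 t^{3}}{3}}, which equals f(t).

An antiderivative is F(t) = - \frac{3 e e^{t^{2}} e^{- \frac{4 t^{3}}{3}}}{2} - \sin{\left(t^{2} + t - \frac{5}{2} \right)}.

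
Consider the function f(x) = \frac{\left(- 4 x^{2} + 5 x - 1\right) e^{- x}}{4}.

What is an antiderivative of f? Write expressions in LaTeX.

An antiderivative is F(x) = \frac{\left(4 x^{2} + 3 x + 4\right) e^{- x}}{4}.

Recognize the product-rule pattern: f = u'v + uv' with u = x^{2} + \frac{3 x}{4} + 1, v = e^{- x}, so integration by parts undoes it.
Check: d/dx[\frac{\left(4 x^{2} + 3 x + 4\right) e^{- x}}{4}] = \frac{\left(- 4 x^{2} + 5 x - 1\right) e^{- x}}{4} = f(x).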